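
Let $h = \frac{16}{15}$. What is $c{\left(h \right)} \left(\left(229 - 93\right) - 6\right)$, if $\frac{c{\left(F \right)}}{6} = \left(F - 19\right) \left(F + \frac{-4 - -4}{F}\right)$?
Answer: $- \frac{223808}{15} \approx -14921.0$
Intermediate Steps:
$h = \frac{16}{15}$ ($h = 16 \cdot \frac{1}{15} = \frac{16}{15} \approx 1.0667$)
$c{\left(F \right)} = 6 F \left(-19 + F\right)$ ($c{\left(F \right)} = 6 \left(F - 19\right) \left(F + \frac{-4 - -4}{F}\right) = 6 \left(-19 + F\right) \left(F + \frac{-4 + 4}{F}\right) = 6 \left(-19 + F\right) \left(F + \frac{0}{F}\right) = 6 \left(-19 + F\right) \left(F + 0\right) = 6 \left(-19 + F\right) F = 6 F \left(-19 + F\right)$)
$c{\left(h \right)} \left(\left(229 - 93\right) - 6\right) = 6 \cdot \frac{16}{15} \left(-19 + \frac{16}{15}\right) \left(\left(229 - 93\right) - 6\right) = 6 \cdot \frac{16}{15} \left(- \frac{269}{15}\right) \left(136 - 6\right) = \left(- \frac{8608}{75}\right) 130 = - \frac{223808}{15}$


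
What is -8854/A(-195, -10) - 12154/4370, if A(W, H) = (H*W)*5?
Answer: -7859674/2130375 ≈ -3.6893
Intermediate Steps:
A(W, H) = 5*H*W
-8854/A(-195, -10) - 12154/4370 = -8854/(5*(-10)*(-195)) - 12154/4370 = -8854/9750 - 12154*1/4370 = -8854*1/9750 - 6077/2185 = -4427/4875 - 6077/2185 = -7859674/2130375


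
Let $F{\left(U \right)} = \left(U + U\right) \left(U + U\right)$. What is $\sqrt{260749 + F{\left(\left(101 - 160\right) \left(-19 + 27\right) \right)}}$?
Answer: $\sqrt{1151885} \approx 1073.3$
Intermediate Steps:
$F{\left(U \right)} = 4 U^{2}$ ($F{\left(U \right)} = 2 U 2 U = 4 U^{2}$)
$\sqrt{260749 + F{\left(\left(101 - 160\right) \left(-19 + 27\right) \right)}} = \sqrt{260749 + 4 \left(\left(101 - 160\right) \left(-19 + 27\right)\right)^{2}} = \sqrt{260749 + 4 \left(\left(-59\right) 8\right)^{2}} = \sqrt{260749 + 4 \left(-472\right)^{2}} = \sqrt{260749 + 4 \cdot 222784} = \sqrt{260749 + 891136} = \sqrt{1151885}$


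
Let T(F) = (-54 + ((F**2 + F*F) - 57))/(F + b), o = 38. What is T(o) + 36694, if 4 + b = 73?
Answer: 3929035/107 ≈ 36720.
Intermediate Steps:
b = 69 (b = -4 + 73 = 69)
T(F) = (-111 + 2*F**2)/(69 + F) (T(F) = (-54 + ((F**2 + F*F) - 57))/(F + 69) = (-54 + ((F**2 + F**2) - 57))/(69 + F) = (-54 + (2*F**2 - 57))/(69 + F) = (-54 + (-57 + 2*F**2))/(69 + F) = (-111 + 2*F**2)/(69 + F))
T(o) + 36694 = (-111 + 2*38**2)/(69 + 38) + 36694 = (-111 + 2*1444)/107 + 36694 = (-111 + 2888)/107 + 36694 = (1/107)*2777 + 36694 = 2777/107 + 36694 = 3929035/107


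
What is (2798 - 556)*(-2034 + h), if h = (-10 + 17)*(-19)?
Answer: -4858414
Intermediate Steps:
h = -133 (h = 7*(-19) = -133)
(2798 - 556)*(-2034 + h) = (2798 - 556)*(-2034 - 133) = 2242*(-2167) = -4858414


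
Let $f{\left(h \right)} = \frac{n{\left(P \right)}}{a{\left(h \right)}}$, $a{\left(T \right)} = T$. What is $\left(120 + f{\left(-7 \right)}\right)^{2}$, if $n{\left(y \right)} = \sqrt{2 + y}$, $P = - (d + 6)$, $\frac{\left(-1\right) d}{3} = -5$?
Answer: $\frac{\left(840 - i \sqrt{19}\right)^{2}}{49} \approx 14400.0 - 149.45 i$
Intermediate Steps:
$d = 15$ ($d = \left(-3\right) \left(-5\right) = 15$)
$P = -21$ ($P = - (15 + 6) = \left(-1\right) 21 = -21$)
$f{\left(h \right)} = \frac{i \sqrt{19}}{h}$ ($f{\left(h \right)} = \frac{\sqrt{2 - 21}}{h} = \frac{\sqrt{-19}}{h} = \frac{i \sqrt{19}}{h}$)
$\left(120 + f{\left(-7 \right)}\right)^{2} = \left(120 + \frac{i \sqrt{19}}{-7}\right)^{2} = \left(120 + i \sqrt{19} \left(- \frac{1}{7}\right)\right)^{2} = \left(120 - \frac{i \sqrt{19}}{7}\right)^{2}$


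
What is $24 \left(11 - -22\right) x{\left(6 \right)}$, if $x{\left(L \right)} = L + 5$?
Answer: $8712$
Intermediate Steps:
$x{\left(L \right)} = 5 + L$
$24 \left(11 - -22\right) x{\left(6 \right)} = 24 \left(11 - -22\right) \left(5 + 6\right) = 24 \left(11 + 22\right) 11 = 24 \cdot 33 \cdot 11 = 792 \cdot 11 = 8712$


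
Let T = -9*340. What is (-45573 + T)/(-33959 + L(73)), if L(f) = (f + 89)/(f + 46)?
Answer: 445179/310843 ≈ 1.4322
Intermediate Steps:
T = -3060
L(f) = (89 + f)/(46 + f)
(-45573 + T)/(-33959 + L(73)) = (-45573 - 3060)/(-33959 + (89 + 73)/(46 + 73)) = -48633/(-33959 + 162/119) = -48633/(-4040959/119) = -48633*(-119/4040959) = 445179/310843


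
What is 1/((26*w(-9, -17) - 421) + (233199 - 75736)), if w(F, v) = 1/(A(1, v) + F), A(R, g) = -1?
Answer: 5/785197 ≈ 6.3678e-6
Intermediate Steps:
w(F, v) = 1/(-1 + F)
1/((26*w(-9, -17) - 421) + (233199 - 75736)) = 1/((26/(-1 - 9) - 421) + (233199 - 75736)) = 1/((26/(-10) - 421) + 157463) = 1/((26*(-⅒) - 421) + 157463) = 1/((-13/5 - 421) + 157463) = 1/(-2118/5 + 157463) = 1/(785197/5) = 5/785197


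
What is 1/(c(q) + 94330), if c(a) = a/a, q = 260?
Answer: 1/94331 ≈ 1.0601e-5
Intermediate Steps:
c(a) = 1
1/(c(q) + 94330) = 1/(1 + 94330) = 1/94331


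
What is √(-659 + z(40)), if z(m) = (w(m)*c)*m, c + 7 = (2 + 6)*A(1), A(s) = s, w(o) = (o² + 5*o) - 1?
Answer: √71301 ≈ 267.02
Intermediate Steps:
w(o) = -1 + o² + 5*o
c = 1 (c = -7 + (2 + 6)*1 = -7 + 8*1 = -7 + 8 = 1)
z(m) = m*(-1 + m² + 5*m) (z(m) = ((-1 + m² + 5*m)*1)*m = (-1 + m² + 5*m)*m = m*(-1 + m² + 5*m))
√(-659 + z(40)) = √(-659 + 40*(-1 + 40² + 5*40)) = √(-659 + 40*(-1 + 1600 + 200)) = √(-659 + 40*1799) = √(-659 + 71960) = √71301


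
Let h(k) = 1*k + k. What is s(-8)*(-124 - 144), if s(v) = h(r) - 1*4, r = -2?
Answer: 2144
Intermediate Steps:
h(k) = 2*k (h(k) = k + k = 2*k)
s(v) = -8 (s(v) = 2*(-2) - 1*4 = -4 - 4 = -8)
s(-8)*(-124 - 144) = -8*(-124 - 144) = -8*(-268) = 2144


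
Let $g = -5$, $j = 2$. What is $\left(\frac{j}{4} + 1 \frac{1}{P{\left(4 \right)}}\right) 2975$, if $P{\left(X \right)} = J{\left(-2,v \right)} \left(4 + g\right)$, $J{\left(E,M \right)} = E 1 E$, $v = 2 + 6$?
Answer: $\frac{2975}{4} \approx 743.75$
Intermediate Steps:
$v = 8$
$J{\left(E,M \right)} = E^{2}$ ($J{\left(E,M \right)} = E E = E^{2}$)
$P{\left(X \right)} = -4$ ($P{\left(X \right)} = \left(-2\right)^{2} \left(4 - 5\right) = 4 \left(-1\right) = -4$)
$\left(\frac{j}{4} + 1 \frac{1}{P{\left(4 \right)}}\right) 2975 = \left(\frac{2}{4} + 1 \frac{1}{-4}\right) 2975 = \left(2 \cdot \frac{1}{4} + 1 \left(- \frac{1}{4}\right)\right) 2975 = \left(\frac{1}{2} - \frac{1}{4}\right) 2975 = \frac{1}{4} \cdot 2975 = \frac{2975}{4}$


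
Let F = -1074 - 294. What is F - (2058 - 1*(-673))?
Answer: -4099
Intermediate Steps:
F = -1368
F - (2058 - 1*(-673)) = -1368 - (2058 - 1*(-673)) = -1368 - (2058 + 673) = -1368 - 1*2731 = -1368 - 2731 = -4099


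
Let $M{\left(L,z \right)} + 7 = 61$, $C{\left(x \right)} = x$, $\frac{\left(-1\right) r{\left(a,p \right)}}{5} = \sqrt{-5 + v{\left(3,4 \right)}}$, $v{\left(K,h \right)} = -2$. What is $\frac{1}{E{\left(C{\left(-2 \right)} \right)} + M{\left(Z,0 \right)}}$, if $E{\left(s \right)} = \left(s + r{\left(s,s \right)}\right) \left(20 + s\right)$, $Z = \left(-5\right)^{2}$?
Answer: $\frac{1}{3168} + \frac{5 i \sqrt{7}}{3168} \approx 0.00031566 + 0.0041757 i$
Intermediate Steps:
$r{\left(a,p \right)} = - 5 i \sqrt{7}$ ($r{\left(a,p \right)} = - 5 \sqrt{-5 - 2} = - 5 \sqrt{-7} = - 5 i \sqrt{7}$)
$Z = 25$
$M{\left(L,z \right)} = 54$ ($M{\left(L,z \right)} = -7 + 61 = 54$)
$E{\left(s \right)} = \left(20 + s\right) \left(s - 5 i \sqrt{7}\right)$ ($E{\left(s \right)} = \left(s - 5 i \sqrt{7}\right) \left(20 + s\right) = \left(20 + s\right) \left(s - 5 i \sqrt{7}\right)$)
$\frac{1}{E{\left(C{\left(-2 \right)} \right)} + M{\left(Z,0 \right)}} = \frac{1}{\left(\left(-2\right)^{2} + 20 \left(-2\right) - 100 i \sqrt{7} - 5 i \left(-2\right) \sqrt{7}\right) + 54} = \frac{1}{\left(4 - 40 - 100 i \sqrt{7} + 10 i \sqrt{7}\right) + 54} = \frac{1}{\left(-36 - 90 i \sqrt{7}\right) + 54} = \frac{1}{18 - 90 i \sqrt{7}}$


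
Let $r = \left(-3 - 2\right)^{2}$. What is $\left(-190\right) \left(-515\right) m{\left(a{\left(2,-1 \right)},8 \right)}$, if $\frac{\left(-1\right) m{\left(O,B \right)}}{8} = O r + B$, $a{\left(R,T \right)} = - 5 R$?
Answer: $189437600$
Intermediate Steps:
$r = 25$ ($r = \left(-5\right)^{2} = 25$)
$m{\left(O,B \right)} = - 200 O - 8 B$ ($m{\left(O,B \right)} = - 8 \left(O 25 + B\right) = - 8 \left(25 O + B\right) = - 8 \left(B + 25 O\right) = - 200 O - 8 B$)
$\left(-190\right) \left(-515\right) m{\left(a{\left(2,-1 \right)},8 \right)} = \left(-190\right) \left(-515\right) \left(- 200 \left(\left(-5\right) 2\right) - 64\right) = 97850 \left(\left(-200\right) \left(-10\right) - 64\right) = 97850 \left(2000 - 64\right) = 97850 \cdot 1936 = 189437600$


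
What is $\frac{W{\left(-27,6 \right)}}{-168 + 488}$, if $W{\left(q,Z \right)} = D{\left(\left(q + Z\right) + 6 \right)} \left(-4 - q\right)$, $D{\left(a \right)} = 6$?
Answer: $\frac{69}{160} \approx 0.43125$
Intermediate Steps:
$W{\left(q,Z \right)} = -24 - 6 q$ ($W{\left(q,Z \right)} = 6 \left(-4 - q\right) = -24 - 6 q$)
$\frac{W{\left(-27,6 \right)}}{-168 + 488} = \frac{-24 - -162}{-168 + 488} = \frac{-24 + 162}{320} = 138 \cdot \frac{1}{320} = \frac{69}{160}$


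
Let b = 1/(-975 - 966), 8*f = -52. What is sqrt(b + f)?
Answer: 7*I*sqrt(1999230)/3882 ≈ 2.5496*I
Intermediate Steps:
f = -13/2 (f = (1/8)*(-52) = -13/2 ≈ -6.5000)
b = -1/1941 (b = 1/(-1941) = -1/1941 ≈ -0.00051520)
sqrt(b + f) = sqrt(-1/1941 - 13/2) = sqrt(-25235/3882) = 7*I*sqrt(1999230)/3882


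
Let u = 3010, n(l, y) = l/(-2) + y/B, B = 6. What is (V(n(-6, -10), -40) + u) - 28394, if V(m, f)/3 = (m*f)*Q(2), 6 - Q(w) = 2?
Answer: -26024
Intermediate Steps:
Q(w) = 4 (Q(w) = 6 - 1*2 = 6 - 2 = 4)
n(l, y) = -l/2 + y/6 (n(l, y) = l/(-2) + y/6 = l*(-½) + y*(⅙) = -l/2 + y/6)
V(m, f) = 12*f*m (V(m, f) = 3*((m*f)*4) = 3*((f*m)*4) = 3*(4*f*m) = 12*f*m)
(V(n(-6, -10), -40) + u) - 28394 = (12*(-40)*(-½*(-6) + (⅙)*(-10)) + 3010) - 28394 = (12*(-40)*(3 - 5/3) + 3010) - 28394 = (12*(-40)*(4/3) + 3010) - 28394 = (-640 + 3010) - 28394 = 2370 - 28394 = -26024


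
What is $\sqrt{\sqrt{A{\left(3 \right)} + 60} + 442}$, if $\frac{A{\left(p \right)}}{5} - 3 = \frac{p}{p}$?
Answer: $\sqrt{442 + 4 \sqrt{5}} \approx 21.235$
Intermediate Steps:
$A{\left(p \right)} = 20$ ($A{\left(p \right)} = 15 + 5 \frac{p}{p} = 15 + 5 \cdot 1 = 15 + 5 = 20$)
$\sqrt{\sqrt{A{\left(3 \right)} + 60} + 442} = \sqrt{\sqrt{20 + 60} + 442} = \sqrt{\sqrt{80} + 442} = \sqrt{4 \sqrt{5} + 442} = \sqrt{442 + 4 \sqrt{5}}$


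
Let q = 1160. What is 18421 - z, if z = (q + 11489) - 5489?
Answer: 11261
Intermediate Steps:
z = 7160 (z = (1160 + 11489) - 5489 = 12649 - 5489 = 7160)
18421 - z = 18421 - 1*7160 = 18421 - 7160 = 11261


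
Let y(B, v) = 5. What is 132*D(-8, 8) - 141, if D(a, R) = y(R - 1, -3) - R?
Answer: -537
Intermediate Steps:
D(a, R) = 5 - R
132*D(-8, 8) - 141 = 132*(5 - 1*8) - 141 = 132*(5 - 8) - 141 = 132*(-3) - 141 = -396 - 141 = -537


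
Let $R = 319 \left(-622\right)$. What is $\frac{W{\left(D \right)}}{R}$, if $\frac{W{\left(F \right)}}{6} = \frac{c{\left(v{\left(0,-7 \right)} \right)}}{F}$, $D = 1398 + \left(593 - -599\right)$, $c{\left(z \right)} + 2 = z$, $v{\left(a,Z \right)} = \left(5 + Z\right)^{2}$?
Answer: $- \frac{3}{128475655} \approx -2.3351 \cdot 10^{-8}$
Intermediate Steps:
$c{\left(z \right)} = -2 + z$
$D = 2590$ ($D = 1398 + \left(593 + 599\right) = 1398 + 1192 = 2590$)
$W{\left(F \right)} = \frac{12}{F}$ ($W{\left(F \right)} = 6 \frac{-2 + \left(5 - 7\right)^{2}}{F} = 6 \frac{-2 + \left(-2\right)^{2}}{F} = 6 \frac{-2 + 4}{F} = 6 \frac{2}{F} = \frac{12}{F}$)
$R = -198418$
$\frac{W{\left(D \right)}}{R} = \frac{12 \cdot \frac{1}{2590}}{-198418} = 12 \cdot \frac{1}{2590} \left(- \frac{1}{198418}\right) = \frac{6}{1295} \left(- \frac{1}{198418}\right) = - \frac{3}{128475655}$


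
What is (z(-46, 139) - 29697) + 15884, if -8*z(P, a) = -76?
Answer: -27607/2 ≈ -13804.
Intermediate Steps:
z(P, a) = 19/2 (z(P, a) = -⅛*(-76) = 19/2)
(z(-46, 139) - 29697) + 15884 = (19/2 - 29697) + 15884 = -59375/2 + 15884 = -27607/2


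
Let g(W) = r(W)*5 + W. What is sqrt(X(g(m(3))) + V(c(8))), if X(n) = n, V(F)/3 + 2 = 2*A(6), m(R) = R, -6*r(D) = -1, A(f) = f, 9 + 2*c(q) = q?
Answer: sqrt(1218)/6 ≈ 5.8166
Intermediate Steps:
c(q) = -9/2 + q/2
r(D) = 1/6 (r(D) = -1/6*(-1) = 1/6)
V(F) = 30 (V(F) = -6 + 3*(2*6) = -6 + 3*12 = -6 + 36 = 30)
g(W) = 5/6 + W (g(W) = (1/6)*5 + W = 5/6 + W)
sqrt(X(g(m(3))) + V(c(8))) = sqrt((5/6 + 3) + 30) = sqrt(23/6 + 30) = sqrt(203/6) = sqrt(1218)/6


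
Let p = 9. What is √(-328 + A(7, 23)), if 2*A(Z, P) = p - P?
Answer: I*√335 ≈ 18.303*I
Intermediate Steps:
A(Z, P) = 9/2 - P/2 (A(Z, P) = (9 - P)/2 = 9/2 - P/2)
√(-328 + A(7, 23)) = √(-328 + (9/2 - ½*23)) = √(-328 + (9/2 - 23/2)) = √(-328 - 7) = √(-335) = I*√335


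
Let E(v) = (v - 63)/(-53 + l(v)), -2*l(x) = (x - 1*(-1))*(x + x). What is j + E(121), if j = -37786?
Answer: -559799648/14815 ≈ -37786.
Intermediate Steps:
l(x) = -x*(1 + x) (l(x) = -(x - 1*(-1))*(x + x)/2 = -(x + 1)*2*x/2 = -(1 + x)*2*x/2 = -x*(1 + x))
E(v) = (-63 + v)/(-53 - v*(1 + v)) (E(v) = (v - 63)/(-53 - v*(1 + v)) = (-63 + v)/(-53 - v*(1 + v)))
j + E(121) = -37786 + (63 - 1*121)/(53 + 121*(1 + 121)) = -37786 + (63 - 121)/(53 + 121*122) = -37786 - 58/(53 + 14762) = -37786 - 58/14815 = -559799648/14815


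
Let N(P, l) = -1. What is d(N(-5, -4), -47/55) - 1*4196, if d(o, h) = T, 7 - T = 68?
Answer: -4257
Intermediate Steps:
T = -61 (T = 7 - 1*68 = 7 - 68 = -61)
d(o, h) = -61
d(N(-5, -4), -47/55) - 1*4196 = -61 - 1*4196 = -61 - 4196 = -4257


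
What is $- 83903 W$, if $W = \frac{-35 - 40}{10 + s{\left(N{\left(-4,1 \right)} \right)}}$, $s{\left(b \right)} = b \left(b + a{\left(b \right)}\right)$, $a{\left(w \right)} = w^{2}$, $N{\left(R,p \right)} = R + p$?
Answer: $- \frac{6292725}{8} \approx -7.8659 \cdot 10^{5}$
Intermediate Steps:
$s{\left(b \right)} = b \left(b + b^{2}\right)$
$W = \frac{75}{8}$ ($W = \frac{-35 - 40}{10 + \left(-4 + 1\right)^{2} \left(1 + \left(-4 + 1\right)\right)} = - \frac{75}{10 + \left(-3\right)^{2} \left(1 - 3\right)} = - \frac{75}{10 + 9 \left(-2\right)} = - \frac{75}{10 - 18} = - \frac{75}{-8} = \left(-75\right) \left(- \frac{1}{8}\right) = \frac{75}{8} \approx 9.375$)
$- 83903 W = \left(-83903\right) \frac{75}{8} = - \frac{6292725}{8}$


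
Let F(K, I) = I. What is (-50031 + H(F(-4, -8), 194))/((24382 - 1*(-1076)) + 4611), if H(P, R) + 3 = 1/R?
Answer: -9706595/5833386 ≈ -1.6640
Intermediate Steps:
H(P, R) = -3 + 1/R
(-50031 + H(F(-4, -8), 194))/((24382 - 1*(-1076)) + 4611) = (-50031 + (-3 + 1/194))/((24382 - 1*(-1076)) + 4611) = (-50031 + (-3 + 1/194))/((24382 + 1076) + 4611) = (-50031 - 581/194)/(25458 + 4611) = -9706595/194/30069 = -9706595/194*1/30069 = -9706595/5833386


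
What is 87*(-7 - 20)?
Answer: -2349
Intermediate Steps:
87*(-7 - 20) = 87*(-27) = -2349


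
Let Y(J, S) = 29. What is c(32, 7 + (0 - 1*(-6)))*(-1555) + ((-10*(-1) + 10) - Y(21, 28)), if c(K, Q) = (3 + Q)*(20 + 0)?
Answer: -497609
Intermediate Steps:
c(K, Q) = 60 + 20*Q (c(K, Q) = (3 + Q)*20 = 60 + 20*Q)
c(32, 7 + (0 - 1*(-6)))*(-1555) + ((-10*(-1) + 10) - Y(21, 28)) = (60 + 20*(7 + (0 - 1*(-6))))*(-1555) + ((-10*(-1) + 10) - 1*29) = (60 + 20*(7 + (0 + 6)))*(-1555) + ((10 + 10) - 29) = (60 + 20*(7 + 6))*(-1555) + (20 - 29) = (60 + 20*13)*(-1555) - 9 = (60 + 260)*(-1555) - 9 = 320*(-1555) - 9 = -497600 - 9 = -497609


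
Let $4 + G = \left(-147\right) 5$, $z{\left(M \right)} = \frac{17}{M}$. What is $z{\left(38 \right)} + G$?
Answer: $- \frac{28065}{38} \approx -738.55$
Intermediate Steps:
$G = -739$ ($G = -4 - 735 = -739$)
$z{\left(38 \right)} + G = \frac{17}{38} - 739 = - \frac{28065}{38}$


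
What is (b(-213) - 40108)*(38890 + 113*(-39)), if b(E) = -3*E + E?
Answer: -1368354406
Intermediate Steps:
b(E) = -2*E
(b(-213) - 40108)*(38890 + 113*(-39)) = (-2*(-213) - 40108)*(38890 + 113*(-39)) = (426 - 40108)*(38890 - 4407) = -39682*34483 = -1368354406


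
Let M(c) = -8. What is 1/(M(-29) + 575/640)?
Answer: -128/909 ≈ -0.14081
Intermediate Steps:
1/(M(-29) + 575/640) = 1/(-8 + 575/640) = 1/(-8 + 575*(1/640)) = 1/(-8 + 115/128) = 1/(-909/128) = -128/909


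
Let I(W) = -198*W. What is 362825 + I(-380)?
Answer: 438065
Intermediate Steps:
362825 + I(-380) = 362825 - 198*(-380) = 362825 + 75240 = 438065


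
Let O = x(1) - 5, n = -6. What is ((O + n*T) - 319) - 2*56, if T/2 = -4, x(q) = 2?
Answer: -386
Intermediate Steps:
T = -8 (T = 2*(-4) = -8)
O = -3 (O = 2 - 5 = -3)
((O + n*T) - 319) - 2*56 = ((-3 - 6*(-8)) - 319) - 2*56 = ((-3 + 48) - 319) - 112 = (45 - 319) - 112 = -274 - 112 = -386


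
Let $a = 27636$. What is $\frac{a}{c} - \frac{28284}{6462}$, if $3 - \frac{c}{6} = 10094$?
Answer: $- \frac{52529636}{10868007} \approx -4.8334$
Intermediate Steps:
$c = -60546$ ($c = 18 - 60564 = -60546$)
$\frac{a}{c} - \frac{28284}{6462} = \frac{27636}{-60546} - \frac{28284}{6462} = 27636 \left(- \frac{1}{60546}\right) - \frac{4714}{1077} = - \frac{4606}{10091} - \frac{4714}{1077} = - \frac{52529636}{10868007}$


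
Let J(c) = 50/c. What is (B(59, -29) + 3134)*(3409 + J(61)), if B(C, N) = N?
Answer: 645836895/61 ≈ 1.0587e+7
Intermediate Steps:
(B(59, -29) + 3134)*(3409 + J(61)) = (-29 + 3134)*(3409 + 50/61) = 3105*(3409 + 50*(1/61)) = 3105*(3409 + 50/61) = 3105*(207999/61) = 645836895/61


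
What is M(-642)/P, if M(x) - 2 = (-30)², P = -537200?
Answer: -451/268600 ≈ -0.0016791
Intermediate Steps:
M(x) = 902 (M(x) = 2 + (-30)² = 2 + 900 = 902)
M(-642)/P = 902/(-537200) = 902*(-1/537200) = -451/268600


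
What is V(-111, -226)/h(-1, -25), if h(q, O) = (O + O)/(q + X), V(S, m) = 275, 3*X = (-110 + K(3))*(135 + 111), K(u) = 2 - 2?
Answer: 99231/2 ≈ 49616.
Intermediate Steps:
K(u) = 0
X = -9020 (X = ((-110 + 0)*(135 + 111))/3 = (-110*246)/3 = (⅓)*(-27060) = -9020)
h(q, O) = 2*O/(-9020 + q) (h(q, O) = (O + O)/(q - 9020) = (2*O)/(-9020 + q) = 2*O/(-9020 + q))
V(-111, -226)/h(-1, -25) = 275/((2*(-25)/(-9020 - 1))) = 275/((2*(-25)/(-9021))) = 275/((2*(-25)*(-1/9021))) = 275/(50/9021) = 275*(9021/50) = 99231/2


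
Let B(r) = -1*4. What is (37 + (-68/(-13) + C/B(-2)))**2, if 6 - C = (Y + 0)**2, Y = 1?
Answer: 4541161/2704 ≈ 1679.4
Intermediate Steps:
B(r) = -4
C = 5 (C = 6 - (1 + 0)**2 = 6 - 1*1**2 = 6 - 1*1 = 6 - 1 = 5)
(37 + (-68/(-13) + C/B(-2)))**2 = (37 + (-68/(-13) + 5/(-4)))**2 = (37 + (-68*(-1/13) + 5*(-1/4)))**2 = (37 + (68/13 - 5/4))**2 = (37 + 207/52)**2 = (2131/52)**2 = 4541161/2704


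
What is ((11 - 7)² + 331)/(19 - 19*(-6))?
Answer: 347/133 ≈ 2.6090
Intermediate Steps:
((11 - 7)² + 331)/(19 - 19*(-6)) = (4² + 331)/(19 + 114) = (16 + 331)/133 = 347*(1/133) = 347/133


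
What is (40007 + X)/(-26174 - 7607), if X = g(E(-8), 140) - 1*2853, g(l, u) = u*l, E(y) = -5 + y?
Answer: -35334/33781 ≈ -1.0460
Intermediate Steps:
g(l, u) = l*u
X = -4673 (X = (-5 - 8)*140 - 1*2853 = -13*140 - 2853 = -1820 - 2853 = -4673)
(40007 + X)/(-26174 - 7607) = (40007 - 4673)/(-26174 - 7607) = 35334/(-33781) = 35334*(-1/33781) = -35334/33781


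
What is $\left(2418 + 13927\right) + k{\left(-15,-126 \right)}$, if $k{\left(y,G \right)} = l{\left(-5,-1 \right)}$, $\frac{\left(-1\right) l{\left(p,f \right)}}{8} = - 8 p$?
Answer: $16025$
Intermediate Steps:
$l{\left(p,f \right)} = 64 p$ ($l{\left(p,f \right)} = - 8 \left(- 8 p\right) = 64 p$)
$k{\left(y,G \right)} = -320$ ($k{\left(y,G \right)} = 64 \left(-5\right) = -320$)
$\left(2418 + 13927\right) + k{\left(-15,-126 \right)} = \left(2418 + 13927\right) - 320 = 16345 - 320 = 16025$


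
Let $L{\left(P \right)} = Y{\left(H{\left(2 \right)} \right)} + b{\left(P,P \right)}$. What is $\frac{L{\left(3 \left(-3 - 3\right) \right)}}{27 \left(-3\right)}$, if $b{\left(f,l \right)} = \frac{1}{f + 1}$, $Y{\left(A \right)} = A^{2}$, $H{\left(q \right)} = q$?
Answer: $- \frac{67}{1377} \approx -0.048657$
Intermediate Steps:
$b{\left(f,l \right)} = \frac{1}{1 + f}$
$L{\left(P \right)} = 4 + \frac{1}{1 + P}$ ($L{\left(P \right)} = 2^{2} + \frac{1}{1 + P} = 4 + \frac{1}{1 + P}$)
$\frac{L{\left(3 \left(-3 - 3\right) \right)}}{27 \left(-3\right)} = \frac{\frac{1}{1 + 3 \left(-3 - 3\right)} \left(5 + 4 \cdot 3 \left(-3 - 3\right)\right)}{27 \left(-3\right)} = \frac{\frac{1}{1 + 3 \left(-6\right)} \left(5 + 4 \cdot 3 \left(-6\right)\right)}{-81} = \frac{5 + 4 \left(-18\right)}{1 - 18} \left(- \frac{1}{81}\right) = \frac{5 - 72}{-17} \left(- \frac{1}{81}\right) = \left(- \frac{1}{17}\right) \left(-67\right) \left(- \frac{1}{81}\right) = \frac{67}{17} \left(- \frac{1}{81}\right) = - \frac{67}{1377}$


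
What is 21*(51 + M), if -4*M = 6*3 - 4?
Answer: 1995/2 ≈ 997.50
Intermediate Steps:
M = -7/2 (M = -(6*3 - 4)/4 = -(18 - 4)/4 = -¼*14 = -7/2 ≈ -3.5000)
21*(51 + M) = 21*(51 - 7/2) = 21*(95/2) = 1995/2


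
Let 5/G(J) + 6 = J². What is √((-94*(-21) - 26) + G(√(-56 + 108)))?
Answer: 3*√458022/46 ≈ 44.137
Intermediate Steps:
G(J) = 5/(-6 + J²)
√((-94*(-21) - 26) + G(√(-56 + 108))) = √((-94*(-21) - 26) + 5/(-6 + (√(-56 + 108))²)) = √((1974 - 26) + 5/(-6 + (√52)²)) = √(1948 + 5/(-6 + (2*√13)²)) = √(1948 + 5/(-6 + 52)) = √(1948 + 5/46) = √(89613/46) = 3*√458022/46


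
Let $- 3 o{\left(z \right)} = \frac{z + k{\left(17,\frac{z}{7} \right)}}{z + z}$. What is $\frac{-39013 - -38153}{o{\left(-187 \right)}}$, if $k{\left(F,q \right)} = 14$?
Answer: $\frac{964920}{173} \approx 5577.6$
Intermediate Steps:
$o{\left(z \right)} = - \frac{14 + z}{6 z}$ ($o{\left(z \right)} = - \frac{\left(z + 14\right) \frac{1}{z + z}}{3} = - \frac{\left(14 + z\right) \frac{1}{2 z}}{3} = - \frac{\frac{1}{2} \frac{1}{z} \left(14 + z\right)}{3} = - \frac{14 + z}{6 z}$)
$\frac{-39013 - -38153}{o{\left(-187 \right)}} = \frac{-39013 - -38153}{\frac{1}{6} \frac{1}{-187} \left(-14 - -187\right)} = \frac{-39013 + 38153}{\frac{1}{6} \left(- \frac{1}{187}\right) \left(-14 + 187\right)} = - \frac{860}{\frac{1}{6} \left(- \frac{1}{187}\right) 173} = - \frac{860}{- \frac{173}{1122}} = \left(-860\right) \left(- \frac{1122}{173}\right) = \frac{964920}{173}$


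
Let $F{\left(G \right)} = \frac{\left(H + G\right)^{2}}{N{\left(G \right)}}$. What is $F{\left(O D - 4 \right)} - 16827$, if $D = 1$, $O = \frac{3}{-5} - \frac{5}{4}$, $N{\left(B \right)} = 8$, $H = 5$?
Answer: $- \frac{53846111}{3200} \approx -16827.0$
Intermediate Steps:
$O = - \frac{37}{20}$ ($O = 3 \left(- \frac{1}{5}\right) - \frac{5}{4} = - \frac{3}{5} - \frac{5}{4} = - \frac{37}{20} \approx -1.85$)
$F{\left(G \right)} = \frac{\left(5 + G\right)^{2}}{8}$
$F{\left(O D - 4 \right)} - 16827 = \frac{\left(5 - \frac{117}{20}\right)^{2}}{8} - 16827 = \frac{\left(- \frac{17}{20}\right)^{2}}{8} - 16827 = \frac{1}{8} \cdot \frac{289}{400} - 16827 = \frac{289}{3200} - 16827 = - \frac{53846111}{3200}$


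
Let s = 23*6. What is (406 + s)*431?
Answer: 234464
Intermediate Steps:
s = 138
(406 + s)*431 = (406 + 138)*431 = 544*431 = 234464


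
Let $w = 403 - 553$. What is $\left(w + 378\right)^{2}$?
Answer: $51984$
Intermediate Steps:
$w = -150$ ($w = 403 - 553 = -150$)
$\left(w + 378\right)^{2} = \left(-150 + 378\right)^{2} = 228^{2} = 51984$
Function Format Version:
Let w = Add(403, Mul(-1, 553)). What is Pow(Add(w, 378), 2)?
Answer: 51984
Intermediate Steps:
w = -150 (w = Add(403, -553) = -150)
Pow(Add(w, 378), 2) = Pow(Add(-150, 378), 2) = Pow(228, 2) = 51984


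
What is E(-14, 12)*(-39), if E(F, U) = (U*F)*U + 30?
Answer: 77454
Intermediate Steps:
E(F, U) = 30 + F*U**2 (E(F, U) = (F*U)*U + 30 = F*U**2 + 30 = 30 + F*U**2)
E(-14, 12)*(-39) = (30 - 14*12**2)*(-39) = (30 - 14*144)*(-39) = (30 - 2016)*(-39) = -1986*(-39) = 77454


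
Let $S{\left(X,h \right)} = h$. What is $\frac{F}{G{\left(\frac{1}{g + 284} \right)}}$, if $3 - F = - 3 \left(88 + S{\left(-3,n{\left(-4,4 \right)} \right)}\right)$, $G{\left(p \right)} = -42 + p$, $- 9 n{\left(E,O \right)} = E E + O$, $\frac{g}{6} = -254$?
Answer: $- \frac{968440}{156243} \approx -6.1983$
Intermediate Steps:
$g = -1524$ ($g = 6 \left(-254\right) = -1524$)
$n{\left(E,O \right)} = - \frac{O}{9} - \frac{E^{2}}{9}$ ($n{\left(E,O \right)} = - \frac{E E + O}{9} = - \frac{E^{2} + O}{9} = - \frac{O + E^{2}}{9} = - \frac{O}{9} - \frac{E^{2}}{9}$)
$F = \frac{781}{3}$ ($F = 3 - - 3 \left(88 - \left(\frac{4}{9} + \frac{\left(-4\right)^{2}}{9}\right)\right) = 3 - - 3 \left(88 - \frac{20}{9}\right) = 3 - \left(-3\right) \frac{772}{9} = 3 - - \frac{772}{3} = 3 + \frac{772}{3} = \frac{781}{3} \approx 260.33$)
$\frac{F}{G{\left(\frac{1}{g + 284} \right)}} = \frac{781}{3 \left(-42 + \frac{1}{-1524 + 284}\right)} = \frac{781}{3 \left(-42 + \frac{1}{-1240}\right)} = \frac{781}{3 \left(-42 - \frac{1}{1240}\right)} = \frac{781}{3 \left(- \frac{52081}{1240}\right)} = \frac{781}{3} \left(- \frac{1240}{52081}\right) = - \frac{968440}{156243}$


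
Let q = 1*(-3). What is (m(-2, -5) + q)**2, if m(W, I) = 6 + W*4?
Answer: 25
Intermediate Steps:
q = -3
m(W, I) = 6 + 4*W
(m(-2, -5) + q)**2 = ((6 + 4*(-2)) - 3)**2 = ((6 - 8) - 3)**2 = (-2 - 3)**2 = (-5)**2 = 25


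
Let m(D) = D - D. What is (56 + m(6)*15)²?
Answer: 3136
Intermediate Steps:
m(D) = 0
(56 + m(6)*15)² = (56 + 0*15)² = (56 + 0)² = 56² = 3136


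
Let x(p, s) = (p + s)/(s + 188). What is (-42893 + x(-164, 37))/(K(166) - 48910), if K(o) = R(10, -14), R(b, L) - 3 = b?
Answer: 9651052/11001825 ≈ 0.87722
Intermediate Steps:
R(b, L) = 3 + b
K(o) = 13 (K(o) = 3 + 10 = 13)
x(p, s) = (p + s)/(188 + s)
(-42893 + x(-164, 37))/(K(166) - 48910) = (-42893 + (-164 + 37)/(188 + 37))/(13 - 48910) = (-42893 - 127/225)/(-48897) = (-42893 + (1/225)*(-127))*(-1/48897) = (-42893 - 127/225)*(-1/48897) = -9651052/225*(-1/48897) = 9651052/11001825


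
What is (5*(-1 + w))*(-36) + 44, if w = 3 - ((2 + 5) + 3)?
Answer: 1484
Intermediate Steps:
w = -7 (w = 3 - (7 + 3) = 3 - 1*10 = 3 - 10 = -7)
(5*(-1 + w))*(-36) + 44 = (5*(-1 - 7))*(-36) + 44 = (5*(-8))*(-36) + 44 = -40*(-36) + 44 = 1440 + 44 = 1484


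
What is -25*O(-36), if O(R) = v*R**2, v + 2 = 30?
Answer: -907200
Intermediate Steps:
v = 28 (v = -2 + 30 = 28)
O(R) = 28*R**2
-25*O(-36) = -700*(-36)**2 = -700*1296 = -25*36288 = -907200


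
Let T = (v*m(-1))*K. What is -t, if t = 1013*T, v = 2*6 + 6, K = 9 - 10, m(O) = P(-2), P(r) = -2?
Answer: -36468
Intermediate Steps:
m(O) = -2
K = -1
v = 18 (v = 12 + 6 = 18)
T = 36 (T = (18*(-2))*(-1) = -36*(-1) = 36)
t = 36468 (t = 1013*36 = 36468)
-t = -1*36468 = -36468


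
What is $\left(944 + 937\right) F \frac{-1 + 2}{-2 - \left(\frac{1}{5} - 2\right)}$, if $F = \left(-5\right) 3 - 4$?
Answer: $178695$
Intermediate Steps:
$F = -19$ ($F = -15 - 4 = -19$)
$\left(944 + 937\right) F \frac{-1 + 2}{-2 - \left(\frac{1}{5} - 2\right)} = \left(944 + 937\right) \left(- 19 \frac{-1 + 2}{-2 - \left(\frac{1}{5} - 2\right)}\right) = 1881 \left(- 19 \cdot 1 \frac{1}{-2 - - \frac{9}{5}}\right) = 1881 \left(- 19 \cdot 1 \frac{1}{-2 + \left(2 - \frac{1}{5}\right)}\right) = 1881 \left(- 19 \cdot 1 \frac{1}{-2 + \frac{9}{5}}\right) = 1881 \left(- 19 \cdot 1 \frac{1}{- \frac{1}{5}}\right) = 1881 \left(- 19 \cdot 1 \left(-5\right)\right) = 1881 \left(\left(-19\right) \left(-5\right)\right) = 1881 \cdot 95 = 178695$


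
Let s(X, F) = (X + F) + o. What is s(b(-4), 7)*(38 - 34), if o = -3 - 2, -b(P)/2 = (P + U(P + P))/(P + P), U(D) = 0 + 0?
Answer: 4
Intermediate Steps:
U(D) = 0
b(P) = -1 (b(P) = -2*(P + 0)/(P + P) = -2*P/(2*P) = -2*P*1/(2*P) = -2*½ = -1)
o = -5
s(X, F) = -5 + F + X (s(X, F) = (X + F) - 5 = (F + X) - 5 = -5 + F + X)
s(b(-4), 7)*(38 - 34) = (-5 + 7 - 1)*(38 - 34) = 1*4 = 4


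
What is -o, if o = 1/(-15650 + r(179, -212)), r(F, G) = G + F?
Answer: 1/15683 ≈ 6.3763e-5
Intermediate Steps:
r(F, G) = F + G
o = -1/15683 (o = 1/(-15650 + (179 - 212)) = 1/(-15650 - 33) = 1/(-15683) = -1/15683 ≈ -6.3763e-5)
-o = -1*(-1/15683) = 1/15683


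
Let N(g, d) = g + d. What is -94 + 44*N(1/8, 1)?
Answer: -89/2 ≈ -44.500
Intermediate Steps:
N(g, d) = d + g
-94 + 44*N(1/8, 1) = -94 + 44*(1 + 1/8) = -94 + 44*(9/8) = -94 + 99/2 = -89/2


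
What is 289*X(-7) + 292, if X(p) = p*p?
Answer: 14453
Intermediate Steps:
X(p) = p**2
289*X(-7) + 292 = 289*(-7)**2 + 292 = 289*49 + 292 = 14161 + 292 = 14453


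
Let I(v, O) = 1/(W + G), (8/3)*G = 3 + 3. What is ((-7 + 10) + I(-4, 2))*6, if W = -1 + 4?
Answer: 134/7 ≈ 19.143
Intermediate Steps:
G = 9/4 (G = 3*(3 + 3)/8 = (3/8)*6 = 9/4 ≈ 2.2500)
W = 3
I(v, O) = 4/21 (I(v, O) = 1/(3 + 9/4) = 1/(21/4) = 4/21)
((-7 + 10) + I(-4, 2))*6 = ((-7 + 10) + 4/21)*6 = (3 + 4/21)*6 = (67/21)*6 = 134/7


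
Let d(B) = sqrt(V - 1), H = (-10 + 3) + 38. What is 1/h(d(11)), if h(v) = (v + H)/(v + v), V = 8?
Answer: -7/477 + 31*sqrt(7)/477 ≈ 0.15727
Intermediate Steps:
H = 31 (H = -7 + 38 = 31)
d(B) = sqrt(7) (d(B) = sqrt(8 - 1) = sqrt(7))
h(v) = (31 + v)/(2*v) (h(v) = (v + 31)/(v + v) = (31 + v)/((2*v)) = (31 + v)*(1/(2*v)) = (31 + v)/(2*v))
1/h(d(11)) = 1/((31 + sqrt(7))/(2*(sqrt(7)))) = 1/((sqrt(7)/7)*(31 + sqrt(7))/2) = 1/(sqrt(7)*(31 + sqrt(7))/14) = 2*sqrt(7)/(31 + sqrt(7))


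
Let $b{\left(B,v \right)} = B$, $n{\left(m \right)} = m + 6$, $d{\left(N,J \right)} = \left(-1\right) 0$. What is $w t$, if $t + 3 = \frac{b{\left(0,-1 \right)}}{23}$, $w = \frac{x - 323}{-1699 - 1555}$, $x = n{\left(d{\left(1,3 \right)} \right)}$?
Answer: $- \frac{951}{3254} \approx -0.29226$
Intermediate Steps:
$d{\left(N,J \right)} = 0$
$n{\left(m \right)} = 6 + m$
$x = 6$ ($x = 6 + 0 = 6$)
$w = \frac{317}{3254}$ ($w = \frac{6 - 323}{-1699 - 1555} = - \frac{317}{-3254} = \left(-317\right) \left(- \frac{1}{3254}\right) = \frac{317}{3254} \approx 0.097419$)
$t = -3$ ($t = -3 + \frac{0}{23} = -3 + 0 \cdot \frac{1}{23} = -3 + 0 = -3$)
$w t = \frac{317}{3254} \left(-3\right) = - \frac{951}{3254}$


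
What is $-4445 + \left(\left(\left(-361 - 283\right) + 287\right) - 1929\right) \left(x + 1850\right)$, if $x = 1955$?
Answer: $-8702675$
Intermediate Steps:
$-4445 + \left(\left(\left(-361 - 283\right) + 287\right) - 1929\right) \left(x + 1850\right) = -4445 + \left(\left(\left(-361 - 283\right) + 287\right) - 1929\right) \left(1955 + 1850\right) = -4445 + \left(\left(-644 + 287\right) - 1929\right) 3805 = -4445 + \left(-357 - 1929\right) 3805 = -4445 - 8698230 = -8702675$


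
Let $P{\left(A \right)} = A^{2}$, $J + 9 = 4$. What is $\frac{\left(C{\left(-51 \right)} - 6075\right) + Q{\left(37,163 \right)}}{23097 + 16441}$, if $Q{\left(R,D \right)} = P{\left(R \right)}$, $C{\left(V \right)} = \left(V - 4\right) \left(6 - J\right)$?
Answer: $- \frac{5311}{39538} \approx -0.13433$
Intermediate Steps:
$J = -5$ ($J = -9 + 4 = -5$)
$C{\left(V \right)} = -44 + 11 V$ ($C{\left(V \right)} = \left(V - 4\right) \left(6 - -5\right) = \left(-4 + V\right) \left(6 + 5\right) = \left(-4 + V\right) 11 = -44 + 11 V$)
$Q{\left(R,D \right)} = R^{2}$
$\frac{\left(C{\left(-51 \right)} - 6075\right) + Q{\left(37,163 \right)}}{23097 + 16441} = \frac{\left(\left(-44 + 11 \left(-51\right)\right) - 6075\right) + 37^{2}}{23097 + 16441} = \frac{\left(\left(-44 - 561\right) - 6075\right) + 1369}{39538} = \left(\left(-605 - 6075\right) + 1369\right) \frac{1}{39538} = \left(-6680 + 1369\right) \frac{1}{39538} = \left(-5311\right) \frac{1}{39538} = - \frac{5311}{39538}$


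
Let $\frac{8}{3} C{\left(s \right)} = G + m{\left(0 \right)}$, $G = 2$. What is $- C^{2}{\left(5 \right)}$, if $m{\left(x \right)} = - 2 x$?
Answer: $- \frac{9}{16} \approx -0.5625$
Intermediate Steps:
$C{\left(s \right)} = \frac{3}{4}$ ($C{\left(s \right)} = \frac{3 \left(2 - 0\right)}{8} = \frac{3 \left(2 + 0\right)}{8} = \frac{3}{8} \cdot 2 = \frac{3}{4}$)
$- C^{2}{\left(5 \right)} = - \left(\frac{3}{4}\right)^{2} = \left(-1\right) \frac{9}{16} = - \frac{9}{16}$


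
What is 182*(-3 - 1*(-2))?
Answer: -182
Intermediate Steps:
182*(-3 - 1*(-2)) = 182*(-3 + 2) = 182*(-1) = -182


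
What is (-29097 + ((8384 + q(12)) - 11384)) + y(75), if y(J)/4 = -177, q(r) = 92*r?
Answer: -31701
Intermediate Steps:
y(J) = -708 (y(J) = 4*(-177) = -708)
(-29097 + ((8384 + q(12)) - 11384)) + y(75) = (-29097 + ((8384 + 92*12) - 11384)) - 708 = (-29097 + ((8384 + 1104) - 11384)) - 708 = (-29097 + (9488 - 11384)) - 708 = (-29097 - 1896) - 708 = -30993 - 708 = -31701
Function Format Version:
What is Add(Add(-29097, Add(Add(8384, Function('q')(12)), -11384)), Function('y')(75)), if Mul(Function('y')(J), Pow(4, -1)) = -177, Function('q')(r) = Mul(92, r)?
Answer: -31701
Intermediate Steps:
Function('y')(J) = -708 (Function('y')(J) = Mul(4, -177) = -708)
Add(Add(-29097, Add(Add(8384, Function('q')(12)), -11384)), Function('y')(75)) = Add(Add(-29097, Add(Add(8384, Mul(92, 12)), -11384)), -708) = Add(Add(-29097, Add(Add(8384, 1104), -11384)), -708) = Add(Add(-29097, Add(9488, -11384)), -708) = Add(Add(-29097, -1896), -708) = Add(-30993, -708) = -31701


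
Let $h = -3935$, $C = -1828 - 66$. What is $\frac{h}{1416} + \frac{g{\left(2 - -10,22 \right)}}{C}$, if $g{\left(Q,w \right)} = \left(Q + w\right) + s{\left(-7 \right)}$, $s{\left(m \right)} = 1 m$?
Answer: $- \frac{3745561}{1340952} \approx -2.7932$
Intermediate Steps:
$s{\left(m \right)} = m$
$C = -1894$ ($C = -1828 - 66 = -1894$)
$g{\left(Q,w \right)} = -7 + Q + w$ ($g{\left(Q,w \right)} = \left(Q + w\right) - 7 = -7 + Q + w$)
$\frac{h}{1416} + \frac{g{\left(2 - -10,22 \right)}}{C} = - \frac{3935}{1416} + \frac{-7 + \left(2 - -10\right) + 22}{-1894} = \left(-3935\right) \frac{1}{1416} + \left(-7 + \left(2 + 10\right) + 22\right) \left(- \frac{1}{1894}\right) = - \frac{3935}{1416} + \left(-7 + 12 + 22\right) \left(- \frac{1}{1894}\right) = - \frac{3935}{1416} + 27 \left(- \frac{1}{1894}\right) = - \frac{3935}{1416} - \frac{27}{1894} = - \frac{3745561}{1340952}$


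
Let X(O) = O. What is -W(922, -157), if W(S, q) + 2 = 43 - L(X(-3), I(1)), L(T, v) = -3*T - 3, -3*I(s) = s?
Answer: -35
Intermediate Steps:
I(s) = -s/3
L(T, v) = -3 - 3*T
W(S, q) = 35 (W(S, q) = -2 + (43 - (-3 - 3*(-3))) = -2 + (43 - (-3 + 9)) = -2 + (43 - 1*6) = -2 + (43 - 6) = -2 + 37 = 35)
-W(922, -157) = -1*35 = -35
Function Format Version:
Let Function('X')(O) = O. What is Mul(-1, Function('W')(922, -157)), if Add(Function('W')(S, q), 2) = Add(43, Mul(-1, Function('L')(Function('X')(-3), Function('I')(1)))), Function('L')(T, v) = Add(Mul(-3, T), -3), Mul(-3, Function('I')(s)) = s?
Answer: -35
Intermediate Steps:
Function('I')(s) = Mul(Rational(-1, 3), s)
Function('L')(T, v) = Add(-3, Mul(-3, T))
Function('W')(S, q) = 35 (Function('W')(S, q) = Add(-2, Add(43, Mul(-1, Add(-3, Mul(-3, -3))))) = Add(-2, Add(43, Mul(-1, Add(-3, 9)))) = Add(-2, Add(43, Mul(-1, 6))) = Add(-2, Add(43, -6)) = Add(-2, 37) = 35)
Mul(-1, Function('W')(922, -157)) = Mul(-1, 35) = -35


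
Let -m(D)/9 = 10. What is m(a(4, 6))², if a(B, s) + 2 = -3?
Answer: 8100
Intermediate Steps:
a(B, s) = -5 (a(B, s) = -2 - 3 = -5)
m(D) = -90 (m(D) = -9*10 = -90)
m(a(4, 6))² = (-90)² = 8100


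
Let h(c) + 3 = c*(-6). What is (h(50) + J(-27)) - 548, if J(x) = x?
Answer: -878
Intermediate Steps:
h(c) = -3 - 6*c (h(c) = -3 + c*(-6) = -3 - 6*c)
(h(50) + J(-27)) - 548 = ((-3 - 6*50) - 27) - 548 = ((-3 - 300) - 27) - 548 = (-303 - 27) - 548 = -330 - 548 = -878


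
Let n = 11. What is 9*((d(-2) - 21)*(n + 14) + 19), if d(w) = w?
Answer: -5004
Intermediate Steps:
9*((d(-2) - 21)*(n + 14) + 19) = 9*((-2 - 21)*(11 + 14) + 19) = 9*(-23*25 + 19) = 9*(-575 + 19) = 9*(-556) = -5004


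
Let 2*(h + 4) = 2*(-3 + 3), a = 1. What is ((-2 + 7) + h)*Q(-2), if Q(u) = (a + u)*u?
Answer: 2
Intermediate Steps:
Q(u) = u*(1 + u) (Q(u) = (1 + u)*u = u*(1 + u))
h = -4 (h = -4 + (2*(-3 + 3))/2 = -4 + (2*0)/2 = -4 + (½)*0 = -4 + 0 = -4)
((-2 + 7) + h)*Q(-2) = ((-2 + 7) - 4)*(-2*(1 - 2)) = (5 - 4)*(-2*(-1)) = 1*2 = 2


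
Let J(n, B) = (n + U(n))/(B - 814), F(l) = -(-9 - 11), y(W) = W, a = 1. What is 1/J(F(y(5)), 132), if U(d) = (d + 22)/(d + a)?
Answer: -31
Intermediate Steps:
U(d) = (22 + d)/(1 + d) (U(d) = (d + 22)/(d + 1) = (22 + d)/(1 + d))
F(l) = 20 (F(l) = -1*(-20) = 20)
J(n, B) = (n + (22 + n)/(1 + n))/(-814 + B) (J(n, B) = (n + (22 + n)/(1 + n))/(B - 814) = (n + (22 + n)/(1 + n))/(-814 + B))
1/J(F(y(5)), 132) = 1/((22 + 20 + 20*(1 + 20))/((1 + 20)*(-814 + 132))) = 1/((22 + 20 + 20*21)/(21*(-682))) = 1/((1/21)*(-1/682)*(22 + 20 + 420)) = 1/((1/21)*(-1/682)*462) = 1/(-1/31) = -31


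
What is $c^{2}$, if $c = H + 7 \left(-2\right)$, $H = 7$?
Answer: $49$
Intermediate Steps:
$c = -7$ ($c = 7 + 7 \left(-2\right) = 7 - 14 = -7$)
$c^{2} = \left(-7\right)^{2} = 49$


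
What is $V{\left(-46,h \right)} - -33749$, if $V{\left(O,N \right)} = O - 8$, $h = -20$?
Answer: $33695$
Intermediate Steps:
$V{\left(O,N \right)} = -8 + O$
$V{\left(-46,h \right)} - -33749 = \left(-8 - 46\right) - -33749 = -54 + 33749 = 33695$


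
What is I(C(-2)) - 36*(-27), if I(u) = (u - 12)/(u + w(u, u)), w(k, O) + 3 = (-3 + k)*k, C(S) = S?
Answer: 4846/5 ≈ 969.20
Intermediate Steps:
w(k, O) = -3 + k*(-3 + k) (w(k, O) = -3 + (-3 + k)*k = -3 + k*(-3 + k))
I(u) = (-12 + u)/(-3 + u² - 2*u) (I(u) = (u - 12)/(u + (-3 + u² - 3*u)) = (-12 + u)/(-3 + u² - 2*u))
I(C(-2)) - 36*(-27) = (12 - 1*(-2))/(3 - 1*(-2)² + 2*(-2)) - 36*(-27) = (12 + 2)/(3 - 1*4 - 4) + 972 = 14/(3 - 4 - 4) + 972 = 14/(-5) + 972 = -⅕*14 + 972 = -14/5 + 972 = 4846/5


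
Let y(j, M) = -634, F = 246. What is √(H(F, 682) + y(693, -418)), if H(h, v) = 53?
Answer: I*√581 ≈ 24.104*I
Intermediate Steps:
√(H(F, 682) + y(693, -418)) = √(53 - 634) = √(-581) = I*√581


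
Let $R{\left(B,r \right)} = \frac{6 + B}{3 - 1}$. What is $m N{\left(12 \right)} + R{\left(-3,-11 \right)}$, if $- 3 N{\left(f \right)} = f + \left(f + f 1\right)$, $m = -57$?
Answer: $\frac{1371}{2} \approx 685.5$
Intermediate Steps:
$R{\left(B,r \right)} = 3 + \frac{B}{2}$ ($R{\left(B,r \right)} = \frac{6 + B}{2} = \left(6 + B\right) \frac{1}{2} = 3 + \frac{B}{2}$)
$N{\left(f \right)} = - f$ ($N{\left(f \right)} = - \frac{f + \left(f + f 1\right)}{3} = - \frac{f + \left(f + f\right)}{3} = - \frac{f + 2 f}{3} = - \frac{3 f}{3} = - f$)
$m N{\left(12 \right)} + R{\left(-3,-11 \right)} = - 57 \left(\left(-1\right) 12\right) + \left(3 + \frac{1}{2} \left(-3\right)\right) = \left(-57\right) \left(-12\right) + \left(3 - \frac{3}{2}\right) = 684 + \frac{3}{2} = \frac{1371}{2}$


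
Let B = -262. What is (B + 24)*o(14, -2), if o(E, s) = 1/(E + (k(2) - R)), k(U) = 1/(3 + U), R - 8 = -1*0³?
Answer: -1190/31 ≈ -38.387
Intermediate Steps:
R = 8 (R = 8 - 1*0³ = 8 - 1*0 = 8 + 0 = 8)
o(E, s) = 1/(-39/5 + E) (o(E, s) = 1/(E + (1/(3 + 2) - 1*8)) = 1/(E + (1/5 - 8)) = 1/(E + (⅕ - 8)) = 1/(E - 39/5) = 1/(-39/5 + E))
(B + 24)*o(14, -2) = (-262 + 24)*(5/(-39 + 5*14)) = -1190/(-39 + 70) = -1190/31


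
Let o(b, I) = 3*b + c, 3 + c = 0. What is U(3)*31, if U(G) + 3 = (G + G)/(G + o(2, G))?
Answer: -62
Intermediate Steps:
c = -3 (c = -3 + 0 = -3)
o(b, I) = -3 + 3*b (o(b, I) = 3*b - 3 = -3 + 3*b)
U(G) = -3 + 2*G/(3 + G) (U(G) = -3 + (G + G)/(G + (-3 + 3*2)) = -3 + (2*G)/(G + (-3 + 6)) = -3 + (2*G)/(G + 3) = -3 + (2*G)/(3 + G) = -3 + 2*G/(3 + G))
U(3)*31 = ((-9 - 1*3)/(3 + 3))*31 = ((-9 - 3)/6)*31 = ((⅙)*(-12))*31 = -2*31 = -62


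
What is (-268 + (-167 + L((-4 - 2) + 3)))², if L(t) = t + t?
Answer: 194481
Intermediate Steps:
L(t) = 2*t
(-268 + (-167 + L((-4 - 2) + 3)))² = (-268 + (-167 + 2*((-4 - 2) + 3)))² = (-268 + (-167 + 2*(-6 + 3)))² = (-268 + (-167 + 2*(-3)))² = (-268 + (-167 - 6))² = (-268 - 173)² = (-441)² = 194481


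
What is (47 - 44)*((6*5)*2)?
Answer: 180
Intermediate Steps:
(47 - 44)*((6*5)*2) = 3*(30*2) = 3*60 = 180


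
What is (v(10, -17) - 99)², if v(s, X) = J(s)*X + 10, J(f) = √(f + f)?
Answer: 13701 + 6052*√5 ≈ 27234.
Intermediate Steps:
J(f) = √2*√f (J(f) = √(2*f) = √2*√f)
v(s, X) = 10 + X*√2*√s (v(s, X) = (√2*√s)*X + 10 = X*√2*√s + 10 = 10 + X*√2*√s)
(v(10, -17) - 99)² = ((10 - 17*√2*√10) - 99)² = ((10 - 34*√5) - 99)² = (-89 - 34*√5)²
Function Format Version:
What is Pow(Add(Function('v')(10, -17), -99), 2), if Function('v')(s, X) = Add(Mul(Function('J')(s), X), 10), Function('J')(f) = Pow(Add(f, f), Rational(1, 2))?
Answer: Add(13701, Mul(6052, Pow(5, Rational(1, 2)))) ≈ 27234.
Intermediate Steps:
Function('J')(f) = Mul(Pow(2, Rational(1, 2)), Pow(f, Rational(1, 2))) (Function('J')(f) = Pow(Mul(2, f), Rational(1, 2)) = Mul(Pow(2, Rational(1, 2)), Pow(f, Rational(1, 2))))
Function('v')(s, X) = Add(10, Mul(X, Pow(2, Rational(1, 2)), Pow(s, Rational(1, 2)))) (Function('v')(s, X) = Add(Mul(Mul(Pow(2, Rational(1, 2)), Pow(s, Rational(1, 2))), X), 10) = Add(Mul(X, Pow(2, Rational(1, 2)), Pow(s, Rational(1, 2))), 10) = Add(10, Mul(X, Pow(2, Rational(1, 2)), Pow(s, Rational(1, 2)))))
Pow(Add(Function('v')(10, -17), -99), 2) = Pow(Add(Add(10, Mul(-17, Pow(2, Rational(1, 2)), Pow(10, Rational(1, 2)))), -99), 2) = Pow(Add(Add(10, Mul(-34, Pow(5, Rational(1, 2)))), -99), 2) = Pow(Add(-89, Mul(-34, Pow(5, Rational(1, 2)))), 2)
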